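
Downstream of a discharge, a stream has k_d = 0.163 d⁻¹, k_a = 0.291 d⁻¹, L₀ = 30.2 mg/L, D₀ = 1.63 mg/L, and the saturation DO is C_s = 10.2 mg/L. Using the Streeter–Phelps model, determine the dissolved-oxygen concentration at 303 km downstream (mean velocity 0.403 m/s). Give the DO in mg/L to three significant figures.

DO ≈ 3.82 mg/L

Travel time t = x/v = 303 km / (0.403 m/s) = 303000 m / 0.403 m/s = 751900 s = 8.702 d.
k_d L₀/(k_a−k_d) = 0.163×30.2/(0.291−0.163) = 4.923/0.1280 = 38.46 mg/L.
e^(−k_d t) = e^(−0.163×8.702) = 0.2421; e^(−k_a t) = e^(−0.291×8.702) = 0.07948.
D = 38.46 × (0.2421 − 0.07948) + 1.63 × 0.07948 = 6.254 + 0.1295 = 6.383 mg/L.
DO = C_s − D = 10.2 − 6.383 = 3.817 mg/L.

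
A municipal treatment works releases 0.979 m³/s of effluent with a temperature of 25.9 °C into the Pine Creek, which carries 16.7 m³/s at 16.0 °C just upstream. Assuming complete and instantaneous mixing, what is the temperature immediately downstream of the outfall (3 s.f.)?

Flow-weighted mixing: C = (Q_r C_r + Q_w C_w)/(Q_r + Q_w)
= (16.7×16.0 + 0.979×25.9)/(16.7 + 0.979) = 292.6/17.68 = 16.55 °C.

16.5 °C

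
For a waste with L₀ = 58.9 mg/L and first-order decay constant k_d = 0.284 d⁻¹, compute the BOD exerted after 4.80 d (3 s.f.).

y ≈ 43.8 mg/L

y_t = L₀(1 − e^(−k_d t)) = 58.9 × (1 − e^(−0.284×4.80))
= 58.9 × (1 − 0.2558) = 58.9 × 0.7442 = 43.83 mg/L.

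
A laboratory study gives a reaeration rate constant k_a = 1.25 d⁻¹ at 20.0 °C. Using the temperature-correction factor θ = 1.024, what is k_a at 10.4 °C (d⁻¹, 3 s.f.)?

k_a(T₂) = k_a(T₁) · θ^(T₂−T₁) = 1.25 × 1.024^(10.4−20.0)
= 1.25 × 1.024^-9.60 = 1.25 × 0.7964 = 0.9955 d⁻¹.

k_a ≈ 0.995 d⁻¹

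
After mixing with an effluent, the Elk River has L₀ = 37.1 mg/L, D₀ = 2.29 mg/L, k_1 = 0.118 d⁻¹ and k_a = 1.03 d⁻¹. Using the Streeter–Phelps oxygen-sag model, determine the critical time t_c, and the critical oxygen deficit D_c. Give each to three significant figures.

At the critical point dD/dt = 0, so k_1 L₀ e^(−k_1 t) = k_a D. Substituting D(t) from the Streeter–Phelps equation and solving for t gives
t_c = ln[(k_a/k_1)(1 − D₀(k_a−k_1)/(k_1 L₀))] / (k_a−k_1).
Here k_a−k_1 = 0.9120 d⁻¹ and 1 − D₀(k_a−k_1)/(k_1 L₀) = 1 − 2.29×0.9120/(0.118×37.1) = 0.5229, so
t_c = ln(8.729 × 0.5229) / 0.9120 = 1.518 / 0.9120 = 1.665 d.
L(t_c) = L₀ e^(−k_1 t_c) = 37.1 × 0.8216 = 30.48 mg/L, and at the critical point k_a D_c = k_1 L, so D_c = (0.118/1.03) × 30.48 = 3.492 mg/L.

t_c ≈ 1.66 d; D_c ≈ 3.49 mg/L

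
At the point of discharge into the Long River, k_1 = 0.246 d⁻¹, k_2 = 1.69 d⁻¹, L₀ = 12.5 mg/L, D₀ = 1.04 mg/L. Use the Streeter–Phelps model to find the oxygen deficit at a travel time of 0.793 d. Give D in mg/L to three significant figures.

k_1 L₀/(k_2−k_1) = 0.246×12.5/(1.69−0.246) = 3.075/1.444 = 2.130 mg/L.
e^(−k_1 t) = e^(−0.246×0.7930) = 0.8228; e^(−k_2 t) = e^(−1.69×0.7930) = 0.2618.
D = 2.130 × (0.8228 − 0.2618) + 1.04 × 0.2618 = 1.195 + 0.2723 = 1.467 mg/L.

D ≈ 1.47 mg/L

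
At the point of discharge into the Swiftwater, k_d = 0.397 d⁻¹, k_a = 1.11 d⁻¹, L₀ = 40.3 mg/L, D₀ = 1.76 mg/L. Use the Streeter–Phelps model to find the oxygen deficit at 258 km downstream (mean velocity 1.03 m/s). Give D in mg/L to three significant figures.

Travel time t = x/v = 258 km / (1.03 m/s) = 258000 m / 1.03 m/s = 250500 s = 2.899 d.
k_d L₀/(k_a−k_d) = 0.397×40.3/(1.11−0.397) = 16.00/0.7130 = 22.44 mg/L.
e^(−k_d t) = e^(−0.397×2.899) = 0.3163; e^(−k_a t) = e^(−1.11×2.899) = 0.04003.
D = 22.44 × (0.3163 − 0.04003) + 1.76 × 0.04003 = 6.200 + 0.07046 = 6.270 mg/L.

D ≈ 6.27 mg/L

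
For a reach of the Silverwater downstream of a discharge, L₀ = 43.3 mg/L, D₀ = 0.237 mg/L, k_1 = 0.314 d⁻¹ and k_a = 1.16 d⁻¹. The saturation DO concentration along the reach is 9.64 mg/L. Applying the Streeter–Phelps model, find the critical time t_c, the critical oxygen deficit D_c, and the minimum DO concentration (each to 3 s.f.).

t_c ≈ 1.53 d; D_c ≈ 7.26 mg/L; min DO ≈ 2.38 mg/L

At the critical point dD/dt = 0, so k_1 L₀ e^(−k_1 t) = k_a D. Substituting D(t) from the Streeter–Phelps equation and solving for t gives
t_c = ln[(k_a/k_1)(1 − D₀(k_a−k_1)/(k_1 L₀))] / (k_a−k_1).
Here k_a−k_1 = 0.8460 d⁻¹ and 1 − D₀(k_a−k_1)/(k_1 L₀) = 1 − 0.237×0.8460/(0.314×43.3) = 0.9853, so
t_c = ln(3.694 × 0.9853) / 0.8460 = 1.292 / 0.8460 = 1.527 d.
D_c = (k_1/k_a) L₀ e^(−k_1 t_c) = (0.314/1.16) × 43.3 × e^(−0.314×1.527) = 0.2707 × 43.3 × 0.6191 = 7.256 mg/L.
Minimum DO = C_s − D_c = 9.64 − 7.256 = 2.384 mg/L.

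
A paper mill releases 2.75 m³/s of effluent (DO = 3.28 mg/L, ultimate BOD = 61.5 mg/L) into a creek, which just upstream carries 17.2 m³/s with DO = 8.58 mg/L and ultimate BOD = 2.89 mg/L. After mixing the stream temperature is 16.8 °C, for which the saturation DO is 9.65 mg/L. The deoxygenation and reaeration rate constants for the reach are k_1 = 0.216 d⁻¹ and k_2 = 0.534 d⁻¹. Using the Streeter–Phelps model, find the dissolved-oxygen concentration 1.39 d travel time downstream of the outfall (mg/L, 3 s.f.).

Mixed DO = (17.2×8.58 + 2.75×3.28)/(17.2+2.75) = 156.6/19.95 = 7.849 mg/L.
Mixed L₀ = (17.2×2.89 + 2.75×61.5)/(19.95) = 218.8/19.95 = 10.97 mg/L.
Initial deficit D₀ = C_s − DO₀ = 9.65 − 7.849 = 1.801 mg/L.
D(1.39) = [0.216×10.97/(0.534−0.216)](e^(−0.216×1.39) − e^(−0.534×1.39)) + 1.801 e^(−0.534×1.39)
= 7.451 × (0.7406 − 0.4760) + 1.801 × 0.4760 = 2.829 mg/L.
DO = 9.65 − 2.829 = 6.821 mg/L.

DO ≈ 6.82 mg/L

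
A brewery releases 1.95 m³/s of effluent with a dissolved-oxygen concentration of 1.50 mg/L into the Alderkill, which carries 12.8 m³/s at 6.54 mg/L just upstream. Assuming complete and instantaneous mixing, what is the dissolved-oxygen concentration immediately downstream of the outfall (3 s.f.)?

Flow-weighted mixing: C = (Q_r C_r + Q_w C_w)/(Q_r + Q_w)
= (12.8×6.54 + 1.95×1.50)/(12.8 + 1.95) = 86.64/14.75 = 5.874 mg/L.

5.87 mg/L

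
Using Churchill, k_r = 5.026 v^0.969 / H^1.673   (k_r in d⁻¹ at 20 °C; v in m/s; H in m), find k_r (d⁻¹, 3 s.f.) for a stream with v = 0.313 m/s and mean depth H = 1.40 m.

k_r = 5.026 × 0.313^0.969 / 1.40^1.673 = 5.026 × 0.3245 / 1.756 = 0.9288 d⁻¹.

k_r ≈ 0.929 d⁻¹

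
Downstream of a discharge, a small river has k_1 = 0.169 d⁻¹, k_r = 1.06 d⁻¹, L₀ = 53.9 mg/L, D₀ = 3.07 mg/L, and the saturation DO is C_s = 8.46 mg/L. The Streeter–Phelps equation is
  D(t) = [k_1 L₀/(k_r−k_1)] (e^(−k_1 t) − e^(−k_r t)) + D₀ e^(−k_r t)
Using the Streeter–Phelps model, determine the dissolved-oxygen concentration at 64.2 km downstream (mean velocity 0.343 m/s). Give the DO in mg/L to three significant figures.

Travel time t = x/v = 64.2 km / (0.343 m/s) = 64200 m / 0.343 m/s = 187200 s = 2.166 d.
k_1 L₀/(k_r−k_1) = 0.169×53.9/(1.06−0.169) = 9.109/0.8910 = 10.22 mg/L.
e^(−k_1 t) = e^(−0.169×2.166) = 0.6934; e^(−k_r t) = e^(−1.06×2.166) = 0.1006.
D = 10.22 × (0.6934 − 0.1006) + 3.07 × 0.1006 = 6.060 + 0.3089 = 6.369 mg/L.
DO = C_s − D = 8.46 − 6.369 = 2.091 mg/L.

DO ≈ 2.09 mg/L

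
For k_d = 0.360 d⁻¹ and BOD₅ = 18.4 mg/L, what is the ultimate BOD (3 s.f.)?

L₀ ≈ 22.0 mg/L

BOD₅ = L₀(1 − e^(−5k_d)) ⇒ L₀ = BOD₅ / (1 − e^(−5×0.360))
= 18.4 / (1 − 0.1653) = 18.4 / 0.8347 = 22.04 mg/L.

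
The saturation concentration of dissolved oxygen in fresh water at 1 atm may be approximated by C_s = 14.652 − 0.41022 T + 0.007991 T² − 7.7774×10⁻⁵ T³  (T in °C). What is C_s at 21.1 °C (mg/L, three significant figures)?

C_s = 14.652 − 0.41022×21.1 + 0.007991×21.1² − 7.7774×10⁻⁵×21.1³ = 8.823 mg/L.

C_s ≈ 8.82 mg/L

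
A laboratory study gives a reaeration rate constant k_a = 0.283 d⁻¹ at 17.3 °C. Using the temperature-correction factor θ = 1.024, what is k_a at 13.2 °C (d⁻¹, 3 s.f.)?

k_a(T₂) = k_a(T₁) · θ^(T₂−T₁) = 0.283 × 1.024^(13.2−17.3)
= 0.283 × 1.024^-4.10 = 0.283 × 0.9073 = 0.2568 d⁻¹.

k_a ≈ 0.257 d⁻¹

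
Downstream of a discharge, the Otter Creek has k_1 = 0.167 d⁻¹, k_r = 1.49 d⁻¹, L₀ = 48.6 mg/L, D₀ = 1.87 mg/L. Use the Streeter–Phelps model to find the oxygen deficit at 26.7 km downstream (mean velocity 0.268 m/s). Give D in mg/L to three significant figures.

Travel time t = x/v = 26.7 km / (0.268 m/s) = 26700 m / 0.268 m/s = 99630 s = 1.153 d.
k_1 L₀/(k_r−k_1) = 0.167×48.6/(1.49−0.167) = 8.116/1.323 = 6.135 mg/L.
e^(−k_1 t) = e^(−0.167×1.153) = 0.8248; e^(−k_r t) = e^(−1.49×1.153) = 0.1794.
D = 6.135 × (0.8248 − 0.1794) + 1.87 × 0.1794 = 3.960 + 0.3355 = 4.295 mg/L.

D ≈ 4.30 mg/L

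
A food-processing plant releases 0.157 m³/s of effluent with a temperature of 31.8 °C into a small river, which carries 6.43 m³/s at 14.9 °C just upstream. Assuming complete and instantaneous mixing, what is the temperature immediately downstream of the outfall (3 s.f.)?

15.3 °C

Flow-weighted mixing: C = (Q_r C_r + Q_w C_w)/(Q_r + Q_w)
= (6.43×14.9 + 0.157×31.8)/(6.43 + 0.157) = 100.8/6.587 = 15.30 °C.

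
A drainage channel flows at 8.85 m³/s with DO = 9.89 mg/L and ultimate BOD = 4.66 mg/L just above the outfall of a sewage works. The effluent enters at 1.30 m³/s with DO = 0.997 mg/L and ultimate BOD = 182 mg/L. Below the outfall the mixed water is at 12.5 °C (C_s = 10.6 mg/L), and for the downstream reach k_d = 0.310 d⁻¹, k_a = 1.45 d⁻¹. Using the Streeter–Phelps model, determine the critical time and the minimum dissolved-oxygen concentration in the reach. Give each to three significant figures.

Mixed DO = (8.85×9.89 + 1.30×0.997)/(8.85+1.30) = 88.82/10.15 = 8.751 mg/L.
Mixed L₀ = (8.85×4.66 + 1.30×182)/(10.15) = 277.8/10.15 = 27.37 mg/L.
Initial deficit D₀ = C_s − DO₀ = 10.6 − 8.751 = 1.849 mg/L.
t_c = (1/1.140) ln[(1.45/0.310)(1 − 1.849×1.140/(0.310×27.37))] = 0.8772 × ln(3.516) = 1.103 d.
D_c = (0.310/1.45) × 27.37 × e^(−0.310×1.103) = 0.2138 × 27.37 × 0.7104 = 4.158 mg/L.
Minimum DO = 10.6 − 4.158 = 6.442 mg/L.

t_c ≈ 1.10 d; minimum DO ≈ 6.44 mg/L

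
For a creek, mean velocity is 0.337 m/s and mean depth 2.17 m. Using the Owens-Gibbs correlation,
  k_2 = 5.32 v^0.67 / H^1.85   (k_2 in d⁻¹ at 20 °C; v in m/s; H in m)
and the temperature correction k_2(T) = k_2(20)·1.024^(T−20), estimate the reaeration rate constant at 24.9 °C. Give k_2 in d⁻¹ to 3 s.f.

k_2(20) = 5.32 × 0.337^0.67 / 2.17^1.85 = 5.32 × 0.4825 / 4.192 = 0.6123 d⁻¹.
k_2(24.9) = 0.6123 × 1.024^(24.9−20) = 0.6123 × 1.123 = 0.6878 d⁻¹.

k_2 ≈ 0.688 d⁻¹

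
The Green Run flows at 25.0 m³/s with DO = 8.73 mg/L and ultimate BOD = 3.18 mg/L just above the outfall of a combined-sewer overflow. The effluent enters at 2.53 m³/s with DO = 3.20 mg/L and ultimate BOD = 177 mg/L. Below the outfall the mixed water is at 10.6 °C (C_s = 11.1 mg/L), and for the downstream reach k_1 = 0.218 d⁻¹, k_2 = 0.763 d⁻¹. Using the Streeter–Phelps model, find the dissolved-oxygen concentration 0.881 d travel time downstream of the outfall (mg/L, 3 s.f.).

Mixed DO = (25.0×8.73 + 2.53×3.20)/(25.0+2.53) = 226.3/27.53 = 8.222 mg/L.
Mixed L₀ = (25.0×3.18 + 2.53×177)/(27.53) = 527.3/27.53 = 19.15 mg/L.
Initial deficit D₀ = C_s − DO₀ = 11.1 − 8.222 = 2.878 mg/L.
D(0.881) = [0.218×19.15/(0.763−0.218)](e^(−0.218×0.881) − e^(−0.763×0.881)) + 2.878 e^(−0.763×0.881)
= 7.662 × (0.8253 − 0.5106) + 2.878 × 0.5106 = 3.880 mg/L.
DO = 11.1 − 3.880 = 7.220 mg/L.

DO ≈ 7.22 mg/L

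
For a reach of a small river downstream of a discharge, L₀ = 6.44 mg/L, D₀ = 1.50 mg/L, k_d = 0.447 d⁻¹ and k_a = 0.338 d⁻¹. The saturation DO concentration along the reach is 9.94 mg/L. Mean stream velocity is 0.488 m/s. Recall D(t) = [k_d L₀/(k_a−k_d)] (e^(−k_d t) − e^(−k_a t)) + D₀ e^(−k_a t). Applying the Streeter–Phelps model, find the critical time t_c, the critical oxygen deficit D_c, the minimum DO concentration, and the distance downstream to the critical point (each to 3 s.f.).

With k_a/k_d = 0.7562 and 1 − D₀(k_a−k_d)/(k_d L₀) = 1.057,
t_c = ln(0.7562 × 1.057) / (0.338 − 0.447) = ln(0.7991) / -0.1090 = -0.2243/-0.1090 = 2.058 d.
L(t_c) = L₀ e^(−k_d t_c) = 6.44 × 0.3986 = 2.567 mg/L, and at the critical point k_a D_c = k_d L, so D_c = (0.447/0.338) × 2.567 = 3.395 mg/L.
Minimum DO = C_s − D_c = 9.94 − 3.395 = 6.545 mg/L.
x_c = v t_c = 0.488 m/s × 2.058 d × 86400 s/d = 86750 m ≈ 86.8 km.

t_c ≈ 2.06 d; D_c ≈ 3.40 mg/L; min DO ≈ 6.54 mg/L; x_c ≈ 86.8 km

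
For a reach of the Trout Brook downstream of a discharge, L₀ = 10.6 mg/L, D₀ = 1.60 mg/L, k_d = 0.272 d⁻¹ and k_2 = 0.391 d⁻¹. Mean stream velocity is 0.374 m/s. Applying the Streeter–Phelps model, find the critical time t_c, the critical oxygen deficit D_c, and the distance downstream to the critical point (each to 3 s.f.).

t_c ≈ 2.48 d; D_c ≈ 3.76 mg/L; x_c ≈ 80.0 km

t_c = [1/(k_2−k_d)] ln[(k_2/k_d)(1 − D₀(k_2−k_d)/(k_d L₀))]
= [1/(0.391−0.272)] ln[(0.391/0.272)(1 − 1.60×0.1190/(0.272×10.6))]
= (1/0.1190) ln[1.438 × 0.9340] = 8.403 × ln(1.343) = 8.403 × 0.2946 = 2.476 d.
D_c = (k_d/k_2) L₀ e^(−k_d t_c) = (0.272/0.391) × 10.6 × e^(−0.272×2.476) = 0.6957 × 10.6 × 0.5100 = 3.761 mg/L.
x_c = v t_c = 0.374 m/s × 2.476 d × 86400 s/d = 79990 m ≈ 80.0 km.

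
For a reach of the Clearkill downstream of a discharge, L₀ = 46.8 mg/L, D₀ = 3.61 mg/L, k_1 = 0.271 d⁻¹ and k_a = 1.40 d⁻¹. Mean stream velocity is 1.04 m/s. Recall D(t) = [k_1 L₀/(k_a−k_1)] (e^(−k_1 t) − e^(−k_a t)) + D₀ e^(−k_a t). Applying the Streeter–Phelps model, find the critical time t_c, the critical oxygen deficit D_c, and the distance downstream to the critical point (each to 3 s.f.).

t_c ≈ 1.11 d; D_c ≈ 6.70 mg/L; x_c ≈ 99.8 km

At the critical point dD/dt = 0, so k_1 L₀ e^(−k_1 t) = k_a D. Substituting D(t) from the Streeter–Phelps equation and solving for t gives
t_c = ln[(k_a/k_1)(1 − D₀(k_a−k_1)/(k_1 L₀))] / (k_a−k_1).
Here k_a−k_1 = 1.129 d⁻¹ and 1 − D₀(k_a−k_1)/(k_1 L₀) = 1 − 3.61×1.129/(0.271×46.8) = 0.6786, so
t_c = ln(5.166 × 0.6786) / 1.129 = 1.254 / 1.129 = 1.111 d.
L(t_c) = L₀ e^(−k_1 t_c) = 46.8 × 0.7400 = 34.63 mg/L, and at the critical point k_a D_c = k_1 L, so D_c = (0.271/1.40) × 34.63 = 6.704 mg/L.
x_c = v t_c = 1.04 m/s × 1.111 d × 86400 s/d = 99840 m ≈ 99.8 km.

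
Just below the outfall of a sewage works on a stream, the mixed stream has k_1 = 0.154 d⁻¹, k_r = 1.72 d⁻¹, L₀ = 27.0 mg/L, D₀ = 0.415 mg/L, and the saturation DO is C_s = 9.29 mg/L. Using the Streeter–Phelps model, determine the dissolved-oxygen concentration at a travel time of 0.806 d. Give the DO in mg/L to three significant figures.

DO ≈ 7.50 mg/L

k_1 L₀/(k_r−k_1) = 0.154×27.0/(1.72−0.154) = 4.158/1.566 = 2.655 mg/L.
e^(−k_1 t) = e^(−0.154×0.8060) = 0.8833; e^(−k_r t) = e^(−1.72×0.8060) = 0.2500.
D = 2.655 × (0.8833 − 0.2500) + 0.415 × 0.2500 = 1.681 + 0.1037 = 1.785 mg/L.
DO = C_s − D = 9.29 − 1.785 = 7.505 mg/L.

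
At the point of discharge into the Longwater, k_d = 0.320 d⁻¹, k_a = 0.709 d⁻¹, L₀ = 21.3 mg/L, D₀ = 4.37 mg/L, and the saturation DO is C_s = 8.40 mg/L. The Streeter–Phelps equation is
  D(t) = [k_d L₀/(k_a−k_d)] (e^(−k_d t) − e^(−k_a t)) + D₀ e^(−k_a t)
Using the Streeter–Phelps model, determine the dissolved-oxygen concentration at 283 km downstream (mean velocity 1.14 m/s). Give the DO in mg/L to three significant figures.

Travel time t = x/v = 283 km / (1.14 m/s) = 283000 m / 1.14 m/s = 248200 s = 2.873 d.
k_d L₀/(k_a−k_d) = 0.320×21.3/(0.709−0.320) = 6.816/0.3890 = 17.52 mg/L.
e^(−k_d t) = e^(−0.320×2.873) = 0.3987; e^(−k_a t) = e^(−0.709×2.873) = 0.1304.
D = 17.52 × (0.3987 − 0.1304) + 4.37 × 0.1304 = 4.702 + 0.5699 = 5.272 mg/L.
DO = C_s − D = 8.40 − 5.272 = 3.128 mg/L.

DO ≈ 3.13 mg/L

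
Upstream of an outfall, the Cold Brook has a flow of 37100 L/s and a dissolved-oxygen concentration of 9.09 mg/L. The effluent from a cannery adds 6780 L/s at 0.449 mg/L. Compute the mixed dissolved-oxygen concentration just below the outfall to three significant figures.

Flow-weighted mixing: C = (Q_r C_r + Q_w C_w)/(Q_r + Q_w)
= (37100×9.09 + 6780×0.449)/(37100 + 6780) = 340300/43880 = 7.755 mg/L.

7.75 mg/L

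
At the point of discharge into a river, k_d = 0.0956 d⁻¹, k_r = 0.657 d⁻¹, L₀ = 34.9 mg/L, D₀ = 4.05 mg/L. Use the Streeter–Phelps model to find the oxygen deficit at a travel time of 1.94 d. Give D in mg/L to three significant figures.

k_d L₀/(k_r−k_d) = 0.0956×34.9/(0.657−0.0956) = 3.336/0.5614 = 5.943 mg/L.
e^(−k_d t) = e^(−0.0956×1.940) = 0.8307; e^(−k_r t) = e^(−0.657×1.940) = 0.2795.
D = 5.943 × (0.8307 − 0.2795) + 4.05 × 0.2795 = 3.276 + 1.132 = 4.408 mg/L.

D ≈ 4.41 mg/L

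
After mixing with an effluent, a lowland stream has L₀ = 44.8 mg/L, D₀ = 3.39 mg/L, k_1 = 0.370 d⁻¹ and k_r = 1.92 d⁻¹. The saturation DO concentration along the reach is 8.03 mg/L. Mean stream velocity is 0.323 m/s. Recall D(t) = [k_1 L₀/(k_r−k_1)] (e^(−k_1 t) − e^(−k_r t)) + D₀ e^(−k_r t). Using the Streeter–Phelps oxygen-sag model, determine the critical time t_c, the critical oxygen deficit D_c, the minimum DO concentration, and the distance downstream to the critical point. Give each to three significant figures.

t_c ≈ 0.816 d; D_c ≈ 6.38 mg/L; min DO ≈ 1.65 mg/L; x_c ≈ 22.8 km

t_c = [1/(k_r−k_1)] ln[(k_r/k_1)(1 − D₀(k_r−k_1)/(k_1 L₀))]
= [1/(1.92−0.370)] ln[(1.92/0.370)(1 − 3.39×1.550/(0.370×44.8))]
= (1/1.550) ln[5.189 × 0.6830] = 0.6452 × ln(3.544) = 0.6452 × 1.265 = 0.8163 d.
L(t_c) = L₀ e^(−k_1 t_c) = 44.8 × 0.7393 = 33.12 mg/L, and at the critical point k_r D_c = k_1 L, so D_c = (0.370/1.92) × 33.12 = 6.383 mg/L.
Minimum DO = C_s − D_c = 8.03 − 6.383 = 1.647 mg/L.
x_c = v t_c = 0.323 m/s × 0.8163 d × 86400 s/d = 22780 m ≈ 22.8 km.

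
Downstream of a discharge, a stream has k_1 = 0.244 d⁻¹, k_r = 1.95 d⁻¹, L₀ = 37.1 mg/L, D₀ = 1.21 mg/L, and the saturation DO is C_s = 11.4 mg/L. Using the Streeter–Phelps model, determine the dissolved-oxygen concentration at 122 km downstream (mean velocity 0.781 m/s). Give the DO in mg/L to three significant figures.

DO ≈ 8.11 mg/L

Travel time t = x/v = 122 km / (0.781 m/s) = 122000 m / 0.781 m/s = 156200 s = 1.808 d.
k_1 L₀/(k_r−k_1) = 0.244×37.1/(1.95−0.244) = 9.052/1.706 = 5.306 mg/L.
e^(−k_1 t) = e^(−0.244×1.808) = 0.6433; e^(−k_r t) = e^(−1.95×1.808) = 0.02943.
D = 5.306 × (0.6433 − 0.02943) + 1.21 × 0.02943 = 3.257 + 0.03562 = 3.293 mg/L.
DO = C_s − D = 11.4 − 3.293 = 8.107 mg/L.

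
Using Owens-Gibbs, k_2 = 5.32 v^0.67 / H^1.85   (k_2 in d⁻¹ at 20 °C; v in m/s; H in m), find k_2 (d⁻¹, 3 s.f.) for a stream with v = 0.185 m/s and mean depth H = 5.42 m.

k_2 ≈ 0.0753 d⁻¹

k_2 = 5.32 × 0.185^0.67 / 5.42^1.85 = 5.32 × 0.3229 / 22.80 = 0.07534 d⁻¹.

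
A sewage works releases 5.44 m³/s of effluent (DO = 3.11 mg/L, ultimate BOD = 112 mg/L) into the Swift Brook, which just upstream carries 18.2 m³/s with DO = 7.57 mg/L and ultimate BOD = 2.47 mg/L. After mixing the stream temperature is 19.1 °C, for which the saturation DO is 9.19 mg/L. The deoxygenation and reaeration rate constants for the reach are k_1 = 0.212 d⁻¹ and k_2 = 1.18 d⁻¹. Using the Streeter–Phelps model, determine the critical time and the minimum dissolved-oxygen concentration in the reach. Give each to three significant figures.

t_c ≈ 1.18 d; minimum DO ≈ 5.32 mg/L

Mixed DO = (18.2×7.57 + 5.44×3.11)/(18.2+5.44) = 154.7/23.64 = 6.544 mg/L.
Mixed L₀ = (18.2×2.47 + 5.44×112)/(23.64) = 654.2/23.64 = 27.67 mg/L.
Initial deficit D₀ = C_s − DO₀ = 9.19 − 6.544 = 2.646 mg/L.
t_c = (1/0.9680) ln[(1.18/0.212)(1 − 2.646×0.9680/(0.212×27.67))] = 1.033 × ln(3.136) = 1.181 d.
D_c = (0.212/1.18) × 27.67 × e^(−0.212×1.181) = 0.1797 × 27.67 × 0.7786 = 3.871 mg/L.
Minimum DO = 9.19 − 3.871 = 5.319 mg/L.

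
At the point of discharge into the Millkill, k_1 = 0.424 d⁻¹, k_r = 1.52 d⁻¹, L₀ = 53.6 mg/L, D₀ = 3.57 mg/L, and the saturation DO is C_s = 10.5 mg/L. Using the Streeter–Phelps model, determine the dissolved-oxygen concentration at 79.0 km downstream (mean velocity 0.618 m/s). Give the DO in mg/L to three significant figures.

DO ≈ 1.24 mg/L

Travel time t = x/v = 79.0 km / (0.618 m/s) = 79000 m / 0.618 m/s = 127800 s = 1.480 d.
k_1 L₀/(k_r−k_1) = 0.424×53.6/(1.52−0.424) = 22.73/1.096 = 20.74 mg/L.
e^(−k_1 t) = e^(−0.424×1.480) = 0.5340; e^(−k_r t) = e^(−1.52×1.480) = 0.1055.
D = 20.74 × (0.5340 − 0.1055) + 3.57 × 0.1055 = 8.885 + 0.3767 = 9.262 mg/L.
DO = C_s − D = 10.5 − 9.262 = 1.238 mg/L.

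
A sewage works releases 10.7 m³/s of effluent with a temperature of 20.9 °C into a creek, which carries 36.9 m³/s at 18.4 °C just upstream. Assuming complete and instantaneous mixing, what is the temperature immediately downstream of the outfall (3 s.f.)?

19.0 °C

Flow-weighted mixing: C = (Q_r C_r + Q_w C_w)/(Q_r + Q_w)
= (36.9×18.4 + 10.7×20.9)/(36.9 + 10.7) = 902.6/47.60 = 18.96 °C.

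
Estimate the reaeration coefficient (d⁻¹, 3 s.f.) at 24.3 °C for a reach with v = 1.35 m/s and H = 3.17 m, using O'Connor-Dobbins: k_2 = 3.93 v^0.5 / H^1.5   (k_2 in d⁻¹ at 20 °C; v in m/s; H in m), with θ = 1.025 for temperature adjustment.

k_2 ≈ 0.900 d⁻¹

k_2(20) = 3.93 × 1.35^0.5 / 3.17^1.5 = 3.93 × 1.162 / 5.644 = 0.8090 d⁻¹.
k_2(24.3) = 0.8090 × 1.025^(24.3−20) = 0.8090 × 1.112 = 0.8997 d⁻¹.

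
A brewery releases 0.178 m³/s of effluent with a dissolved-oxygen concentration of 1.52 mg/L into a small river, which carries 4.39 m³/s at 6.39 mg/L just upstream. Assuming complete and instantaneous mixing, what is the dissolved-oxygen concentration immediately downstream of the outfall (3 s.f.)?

6.20 mg/L

Flow-weighted mixing: C = (Q_r C_r + Q_w C_w)/(Q_r + Q_w)
= (4.39×6.39 + 0.178×1.52)/(4.39 + 0.178) = 28.32/4.568 = 6.200 mg/L.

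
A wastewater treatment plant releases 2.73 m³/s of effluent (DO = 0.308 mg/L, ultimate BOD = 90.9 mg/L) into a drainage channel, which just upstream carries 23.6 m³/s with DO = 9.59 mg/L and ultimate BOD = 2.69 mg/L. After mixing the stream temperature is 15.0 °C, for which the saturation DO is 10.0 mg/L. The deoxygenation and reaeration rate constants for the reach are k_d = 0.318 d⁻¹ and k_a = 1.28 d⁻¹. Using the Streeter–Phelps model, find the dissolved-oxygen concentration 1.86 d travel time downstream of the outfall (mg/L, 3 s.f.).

DO ≈ 8.07 mg/L

Mixed DO = (23.6×9.59 + 2.73×0.308)/(23.6+2.73) = 227.2/26.33 = 8.628 mg/L.
Mixed L₀ = (23.6×2.69 + 2.73×90.9)/(26.33) = 311.6/26.33 = 11.84 mg/L.
Initial deficit D₀ = C_s − DO₀ = 10.0 − 8.628 = 1.372 mg/L.
D(1.86) = [0.318×11.84/(1.28−0.318)](e^(−0.318×1.86) − e^(−1.28×1.86)) + 1.372 e^(−1.28×1.86)
= 3.913 × (0.5535 − 0.09248) + 1.372 × 0.09248 = 1.931 mg/L.
DO = 10.0 − 1.931 = 8.069 mg/L.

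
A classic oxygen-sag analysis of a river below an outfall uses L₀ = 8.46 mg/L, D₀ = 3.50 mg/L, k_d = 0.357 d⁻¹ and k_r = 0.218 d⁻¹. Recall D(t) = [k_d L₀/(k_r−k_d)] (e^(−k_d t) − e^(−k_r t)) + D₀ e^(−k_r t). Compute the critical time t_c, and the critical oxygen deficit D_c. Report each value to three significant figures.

t_c ≈ 2.47 d; D_c ≈ 5.73 mg/L

t_c = [1/(k_r−k_d)] ln[(k_r/k_d)(1 − D₀(k_r−k_d)/(k_d L₀))]
= [1/(0.218−0.357)] ln[(0.218/0.357)(1 − 3.50×-0.1390/(0.357×8.46))]
= (1/-0.1390) ln[0.6106 × 1.161] = -7.194 × ln(0.7090) = -7.194 × -0.3439 = 2.474 d.
D_c = (k_d/k_r) L₀ e^(−k_d t_c) = (0.357/0.218) × 8.46 × e^(−0.357×2.474) = 1.638 × 8.46 × 0.4134 = 5.728 mg/L.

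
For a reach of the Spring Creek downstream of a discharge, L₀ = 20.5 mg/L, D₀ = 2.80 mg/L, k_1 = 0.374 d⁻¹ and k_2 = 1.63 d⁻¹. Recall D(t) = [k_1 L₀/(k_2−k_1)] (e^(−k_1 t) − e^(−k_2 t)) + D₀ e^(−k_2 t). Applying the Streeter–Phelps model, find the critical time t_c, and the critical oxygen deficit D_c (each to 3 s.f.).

t_c ≈ 0.683 d; D_c ≈ 3.64 mg/L

At the critical point dD/dt = 0, so k_1 L₀ e^(−k_1 t) = k_2 D. Substituting D(t) from the Streeter–Phelps equation and solving for t gives
t_c = ln[(k_2/k_1)(1 − D₀(k_2−k_1)/(k_1 L₀))] / (k_2−k_1).
Here k_2−k_1 = 1.256 d⁻¹ and 1 − D₀(k_2−k_1)/(k_1 L₀) = 1 − 2.80×1.256/(0.374×20.5) = 0.5413, so
t_c = ln(4.358 × 0.5413) / 1.256 = 0.8583 / 1.256 = 0.6834 d.
L(t_c) = L₀ e^(−k_1 t_c) = 20.5 × 0.7745 = 15.88 mg/L, and at the critical point k_2 D_c = k_1 L, so D_c = (0.374/1.63) × 15.88 = 3.643 mg/L.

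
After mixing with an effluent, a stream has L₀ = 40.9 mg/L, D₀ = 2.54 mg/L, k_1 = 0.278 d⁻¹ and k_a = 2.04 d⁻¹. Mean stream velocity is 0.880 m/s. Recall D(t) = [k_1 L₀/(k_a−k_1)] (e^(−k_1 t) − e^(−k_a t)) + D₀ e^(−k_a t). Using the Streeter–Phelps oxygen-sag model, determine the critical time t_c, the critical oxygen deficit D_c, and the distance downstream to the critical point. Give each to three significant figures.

t_c ≈ 0.847 d; D_c ≈ 4.40 mg/L; x_c ≈ 64.4 km

At the critical point dD/dt = 0, so k_1 L₀ e^(−k_1 t) = k_a D. Substituting D(t) from the Streeter–Phelps equation and solving for t gives
t_c = ln[(k_a/k_1)(1 − D₀(k_a−k_1)/(k_1 L₀))] / (k_a−k_1).
Here k_a−k_1 = 1.762 d⁻¹ and 1 − D₀(k_a−k_1)/(k_1 L₀) = 1 − 2.54×1.762/(0.278×40.9) = 0.6064, so
t_c = ln(7.338 × 0.6064) / 1.762 = 1.493 / 1.762 = 0.8472 d.
D_c = (k_1/k_a) L₀ e^(−k_1 t_c) = (0.278/2.04) × 40.9 × e^(−0.278×0.8472) = 0.1363 × 40.9 × 0.7901 = 4.404 mg/L.
x_c = v t_c = 0.880 m/s × 0.8472 d × 86400 s/d = 64420 m ≈ 64.4 km.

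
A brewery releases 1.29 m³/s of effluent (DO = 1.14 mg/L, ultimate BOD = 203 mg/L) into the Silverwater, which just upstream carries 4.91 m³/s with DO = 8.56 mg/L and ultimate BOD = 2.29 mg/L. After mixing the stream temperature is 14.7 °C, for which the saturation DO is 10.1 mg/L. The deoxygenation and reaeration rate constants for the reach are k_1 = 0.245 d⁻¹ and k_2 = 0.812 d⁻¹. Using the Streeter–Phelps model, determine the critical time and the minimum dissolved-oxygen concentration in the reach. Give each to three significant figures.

t_c ≈ 1.80 d; minimum DO ≈ 1.55 mg/L

Mixed DO = (4.91×8.56 + 1.29×1.14)/(4.91+1.29) = 43.50/6.200 = 7.016 mg/L.
Mixed L₀ = (4.91×2.29 + 1.29×203)/(6.200) = 273.1/6.200 = 44.05 mg/L.
Initial deficit D₀ = C_s − DO₀ = 10.1 − 7.016 = 3.084 mg/L.
t_c = (1/0.5670) ln[(0.812/0.245)(1 − 3.084×0.5670/(0.245×44.05))] = 1.764 × ln(2.777) = 1.802 d.
D_c = (0.245/0.812) × 44.05 × e^(−0.245×1.802) = 0.3017 × 44.05 × 0.6431 = 8.548 mg/L.
Minimum DO = 10.1 − 8.548 = 1.552 mg/L.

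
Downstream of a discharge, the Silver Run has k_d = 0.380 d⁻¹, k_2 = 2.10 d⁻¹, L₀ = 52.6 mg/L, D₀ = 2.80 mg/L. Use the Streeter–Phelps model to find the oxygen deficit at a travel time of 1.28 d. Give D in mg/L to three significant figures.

D ≈ 6.54 mg/L

k_d L₀/(k_2−k_d) = 0.380×52.6/(2.10−0.380) = 19.99/1.720 = 11.62 mg/L.
e^(−k_d t) = e^(−0.380×1.280) = 0.6148; e^(−k_2 t) = e^(−2.10×1.280) = 0.06802.
D = 11.62 × (0.6148 − 0.06802) + 2.80 × 0.06802 = 6.355 + 0.1904 = 6.545 mg/L.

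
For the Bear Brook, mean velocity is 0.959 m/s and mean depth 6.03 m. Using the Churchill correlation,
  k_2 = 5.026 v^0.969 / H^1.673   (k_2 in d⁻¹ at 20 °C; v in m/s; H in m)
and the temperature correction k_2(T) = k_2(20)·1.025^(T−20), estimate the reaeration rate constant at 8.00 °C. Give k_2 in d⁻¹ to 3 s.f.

k_2(20) = 5.026 × 0.959^0.969 / 6.03^1.673 = 5.026 × 0.9602 / 20.21 = 0.2389 d⁻¹.
k_2(8.00) = 0.2389 × 1.025^(8.00−20) = 0.2389 × 0.7436 = 0.1776 d⁻¹.

k_2 ≈ 0.178 d⁻¹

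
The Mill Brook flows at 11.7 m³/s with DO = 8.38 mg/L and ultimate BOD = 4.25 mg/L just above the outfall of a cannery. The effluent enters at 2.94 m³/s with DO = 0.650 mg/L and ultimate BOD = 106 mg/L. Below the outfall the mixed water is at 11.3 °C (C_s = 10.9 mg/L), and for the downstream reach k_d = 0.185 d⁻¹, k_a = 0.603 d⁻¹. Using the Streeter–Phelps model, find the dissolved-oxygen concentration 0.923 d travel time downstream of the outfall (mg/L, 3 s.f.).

DO ≈ 5.62 mg/L

Mixed DO = (11.7×8.38 + 2.94×0.650)/(11.7+2.94) = 99.96/14.64 = 6.828 mg/L.
Mixed L₀ = (11.7×4.25 + 2.94×106)/(14.64) = 361.4/14.64 = 24.68 mg/L.
Initial deficit D₀ = C_s − DO₀ = 10.9 − 6.828 = 4.072 mg/L.
D(0.923) = [0.185×24.68/(0.603−0.185)](e^(−0.185×0.923) − e^(−0.603×0.923)) + 4.072 e^(−0.603×0.923)
= 10.92 × (0.8430 − 0.5732) + 4.072 × 0.5732 = 5.282 mg/L.
DO = 10.9 − 5.282 = 5.618 mg/L.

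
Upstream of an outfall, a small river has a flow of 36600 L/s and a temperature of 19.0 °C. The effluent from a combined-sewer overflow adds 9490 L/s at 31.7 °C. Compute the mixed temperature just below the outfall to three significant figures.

Flow-weighted mixing: C = (Q_r C_r + Q_w C_w)/(Q_r + Q_w)
= (36600×19.0 + 9490×31.7)/(36600 + 9490) = 996200/46090 = 21.61 °C.

21.6 °C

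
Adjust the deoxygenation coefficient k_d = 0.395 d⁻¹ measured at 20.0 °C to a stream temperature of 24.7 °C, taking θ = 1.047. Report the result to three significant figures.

k_d ≈ 0.490 d⁻¹

k_d(T₂) = k_d(T₁) · θ^(T₂−T₁) = 0.395 × 1.047^(24.7−20.0)
= 0.395 × 1.047^4.70 = 0.395 × 1.241 = 0.4902 d⁻¹.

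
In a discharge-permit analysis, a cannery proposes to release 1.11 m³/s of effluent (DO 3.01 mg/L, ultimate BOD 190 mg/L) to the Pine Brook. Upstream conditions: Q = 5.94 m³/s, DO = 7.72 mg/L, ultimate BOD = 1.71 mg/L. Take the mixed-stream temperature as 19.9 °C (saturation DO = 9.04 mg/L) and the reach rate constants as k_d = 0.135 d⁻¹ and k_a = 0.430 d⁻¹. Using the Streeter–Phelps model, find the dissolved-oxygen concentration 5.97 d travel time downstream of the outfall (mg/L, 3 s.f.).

Mixed DO = (5.94×7.72 + 1.11×3.01)/(5.94+1.11) = 49.20/7.050 = 6.978 mg/L.
Mixed L₀ = (5.94×1.71 + 1.11×190)/(7.050) = 221.1/7.050 = 31.36 mg/L.
Initial deficit D₀ = C_s − DO₀ = 9.04 − 6.978 = 2.062 mg/L.
D(5.97) = [0.135×31.36/(0.430−0.135)](e^(−0.135×5.97) − e^(−0.430×5.97)) + 2.062 e^(−0.430×5.97)
= 14.35 × (0.4467 − 0.07676) + 2.062 × 0.07676 = 5.466 mg/L.
DO = 9.04 − 5.466 = 3.574 mg/L.

DO ≈ 3.57 mg/L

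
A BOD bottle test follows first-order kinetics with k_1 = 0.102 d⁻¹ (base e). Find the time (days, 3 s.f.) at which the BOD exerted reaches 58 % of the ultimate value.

t ≈ 8.50 d

y/L₀ = 1 − e^(−k_1 t) = 0.58 ⇒ e^(−k_1 t) = 0.420
t = −ln(0.420) / 0.102 = 0.8675 / 0.102 = 8.505 d.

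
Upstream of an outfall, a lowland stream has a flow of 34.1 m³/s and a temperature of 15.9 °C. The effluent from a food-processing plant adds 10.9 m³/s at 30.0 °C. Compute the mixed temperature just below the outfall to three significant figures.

Flow-weighted mixing: C = (Q_r C_r + Q_w C_w)/(Q_r + Q_w)
= (34.1×15.9 + 10.9×30.0)/(34.1 + 10.9) = 869.2/45.00 = 19.32 °C.

19.3 °C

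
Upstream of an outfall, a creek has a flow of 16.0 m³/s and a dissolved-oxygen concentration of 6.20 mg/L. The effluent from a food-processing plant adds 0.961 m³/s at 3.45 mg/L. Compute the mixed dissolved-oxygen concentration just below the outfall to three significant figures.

Flow-weighted mixing: C = (Q_r C_r + Q_w C_w)/(Q_r + Q_w)
= (16.0×6.20 + 0.961×3.45)/(16.0 + 0.961) = 102.5/16.96 = 6.044 mg/L.

6.04 mg/L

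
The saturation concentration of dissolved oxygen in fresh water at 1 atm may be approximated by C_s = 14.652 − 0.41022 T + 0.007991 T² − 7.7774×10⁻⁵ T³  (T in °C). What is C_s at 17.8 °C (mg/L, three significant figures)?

C_s ≈ 9.44 mg/L

C_s = 14.652 − 0.41022×17.8 + 0.007991×17.8² − 7.7774×10⁻⁵×17.8³ = 9.443 mg/L.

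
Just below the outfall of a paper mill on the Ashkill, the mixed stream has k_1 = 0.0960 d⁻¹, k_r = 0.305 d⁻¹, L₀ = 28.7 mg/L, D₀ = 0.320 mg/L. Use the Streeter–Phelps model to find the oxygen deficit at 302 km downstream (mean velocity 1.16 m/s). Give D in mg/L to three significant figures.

Travel time t = x/v = 302 km / (1.16 m/s) = 302000 m / 1.16 m/s = 260300 s = 3.013 d.
k_1 L₀/(k_r−k_1) = 0.0960×28.7/(0.305−0.0960) = 2.755/0.2090 = 13.18 mg/L.
e^(−k_1 t) = e^(−0.0960×3.013) = 0.7488; e^(−k_r t) = e^(−0.305×3.013) = 0.3989.
D = 13.18 × (0.7488 − 0.3989) + 0.320 × 0.3989 = 4.613 + 0.1276 = 4.740 mg/L.

D ≈ 4.74 mg/L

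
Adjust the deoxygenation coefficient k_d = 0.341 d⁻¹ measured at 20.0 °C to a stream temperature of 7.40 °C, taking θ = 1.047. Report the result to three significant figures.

k_d ≈ 0.191 d⁻¹

k_d(T₂) = k_d(T₁) · θ^(T₂−T₁) = 0.341 × 1.047^(7.40−20.0)
= 0.341 × 1.047^-12.6 = 0.341 × 0.5606 = 0.1912 d⁻¹.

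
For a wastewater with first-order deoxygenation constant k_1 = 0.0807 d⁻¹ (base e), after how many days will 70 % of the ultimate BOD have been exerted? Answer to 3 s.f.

y/L₀ = 1 − e^(−k_1 t) = 0.70 ⇒ e^(−k_1 t) = 0.300
t = −ln(0.300) / 0.0807 = 1.204 / 0.0807 = 14.92 d.

t ≈ 14.9 d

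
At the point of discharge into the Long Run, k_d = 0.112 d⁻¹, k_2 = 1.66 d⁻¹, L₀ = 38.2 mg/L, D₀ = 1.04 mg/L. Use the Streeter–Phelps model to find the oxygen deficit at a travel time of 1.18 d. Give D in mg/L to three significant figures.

k_d L₀/(k_2−k_d) = 0.112×38.2/(1.66−0.112) = 4.278/1.548 = 2.764 mg/L.
e^(−k_d t) = e^(−0.112×1.180) = 0.8762; e^(−k_2 t) = e^(−1.66×1.180) = 0.1410.
D = 2.764 × (0.8762 − 0.1410) + 1.04 × 0.1410 = 2.032 + 0.1467 = 2.179 mg/L.

D ≈ 2.18 mg/L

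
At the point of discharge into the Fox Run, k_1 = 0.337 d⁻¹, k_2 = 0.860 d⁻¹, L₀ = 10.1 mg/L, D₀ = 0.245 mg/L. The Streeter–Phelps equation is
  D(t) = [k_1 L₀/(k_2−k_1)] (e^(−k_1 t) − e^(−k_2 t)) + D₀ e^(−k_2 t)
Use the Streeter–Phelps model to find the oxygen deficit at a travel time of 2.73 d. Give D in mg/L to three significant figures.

D ≈ 1.99 mg/L

k_1 L₀/(k_2−k_1) = 0.337×10.1/(0.860−0.337) = 3.404/0.5230 = 6.508 mg/L.
e^(−k_1 t) = e^(−0.337×2.730) = 0.3985; e^(−k_2 t) = e^(−0.860×2.730) = 0.09558.
D = 6.508 × (0.3985 − 0.09558) + 0.245 × 0.09558 = 1.972 + 0.02342 = 1.995 mg/L.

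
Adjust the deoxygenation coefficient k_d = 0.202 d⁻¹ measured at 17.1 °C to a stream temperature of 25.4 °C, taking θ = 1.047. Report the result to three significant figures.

k_d ≈ 0.296 d⁻¹

k_d(T₂) = k_d(T₁) · θ^(T₂−T₁) = 0.202 × 1.047^(25.4−17.1)
= 0.202 × 1.047^8.30 = 0.202 × 1.464 = 0.2957 d⁻¹.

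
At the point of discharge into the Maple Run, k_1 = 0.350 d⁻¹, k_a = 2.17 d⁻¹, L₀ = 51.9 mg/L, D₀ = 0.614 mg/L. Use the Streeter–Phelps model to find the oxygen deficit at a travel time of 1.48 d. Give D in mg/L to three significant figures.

k_1 L₀/(k_a−k_1) = 0.350×51.9/(2.17−0.350) = 18.16/1.820 = 9.981 mg/L.
e^(−k_1 t) = e^(−0.350×1.480) = 0.5957; e^(−k_a t) = e^(−2.17×1.480) = 0.04029.
D = 9.981 × (0.5957 − 0.04029) + 0.614 × 0.04029 = 5.544 + 0.02474 = 5.568 mg/L.

D ≈ 5.57 mg/L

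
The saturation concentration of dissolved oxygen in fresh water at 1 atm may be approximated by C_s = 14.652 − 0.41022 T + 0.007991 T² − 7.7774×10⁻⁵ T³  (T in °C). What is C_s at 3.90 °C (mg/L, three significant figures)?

C_s = 14.652 − 0.41022×3.90 + 0.007991×3.90² − 7.7774×10⁻⁵×3.90³ = 13.17 mg/L.

C_s ≈ 13.2 mg/L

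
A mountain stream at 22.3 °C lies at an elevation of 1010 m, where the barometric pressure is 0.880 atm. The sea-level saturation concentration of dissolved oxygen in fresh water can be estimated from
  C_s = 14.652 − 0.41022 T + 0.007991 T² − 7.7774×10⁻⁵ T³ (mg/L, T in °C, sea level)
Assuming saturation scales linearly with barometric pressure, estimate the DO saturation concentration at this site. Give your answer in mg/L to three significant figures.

C_s ≈ 7.58 mg/L

At sea level: C_s = 14.652 − 0.41022×22.3 + 0.007991×22.3² − 7.7774×10⁻⁵×22.3³ = 8.615 mg/L.
Pressure correction: C_s' = 8.615 × 0.880 = 7.582 mg/L.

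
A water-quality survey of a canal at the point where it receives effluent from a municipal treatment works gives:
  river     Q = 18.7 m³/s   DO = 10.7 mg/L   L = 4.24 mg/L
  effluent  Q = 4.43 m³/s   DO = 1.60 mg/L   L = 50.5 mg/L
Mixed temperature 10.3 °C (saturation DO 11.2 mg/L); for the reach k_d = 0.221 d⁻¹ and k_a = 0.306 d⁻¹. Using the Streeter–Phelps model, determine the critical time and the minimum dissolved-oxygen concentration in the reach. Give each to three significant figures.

t_c ≈ 3.03 d; minimum DO ≈ 6.35 mg/L

Mixed DO = (18.7×10.7 + 4.43×1.60)/(18.7+4.43) = 207.2/23.13 = 8.957 mg/L.
Mixed L₀ = (18.7×4.24 + 4.43×50.5)/(23.13) = 303.0/23.13 = 13.10 mg/L.
Initial deficit D₀ = C_s − DO₀ = 11.2 − 8.957 = 2.243 mg/L.
t_c = (1/0.08500) ln[(0.306/0.221)(1 − 2.243×0.08500/(0.221×13.10))] = 11.76 × ln(1.293) = 3.027 d.
D_c = (0.221/0.306) × 13.10 × e^(−0.221×3.027) = 0.7222 × 13.10 × 0.5122 = 4.846 mg/L.
Minimum DO = 11.2 − 4.846 = 6.354 mg/L.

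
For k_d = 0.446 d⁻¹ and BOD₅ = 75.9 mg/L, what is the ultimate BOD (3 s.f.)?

L₀ ≈ 85.0 mg/L

BOD₅ = L₀(1 − e^(−5k_d)) ⇒ L₀ = BOD₅ / (1 − e^(−5×0.446))
= 75.9 / (1 − 0.1075) = 75.9 / 0.8925 = 85.04 mg/L.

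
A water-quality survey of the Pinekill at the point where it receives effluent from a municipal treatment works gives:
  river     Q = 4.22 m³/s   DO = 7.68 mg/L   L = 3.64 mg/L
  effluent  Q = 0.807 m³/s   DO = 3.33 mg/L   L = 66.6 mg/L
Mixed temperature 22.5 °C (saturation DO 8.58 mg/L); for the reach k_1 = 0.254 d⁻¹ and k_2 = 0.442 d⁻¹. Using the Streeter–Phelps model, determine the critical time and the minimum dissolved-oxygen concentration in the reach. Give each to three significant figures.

Mixed DO = (4.22×7.68 + 0.807×3.33)/(4.22+0.807) = 35.10/5.027 = 6.982 mg/L.
Mixed L₀ = (4.22×3.64 + 0.807×66.6)/(5.027) = 69.11/5.027 = 13.75 mg/L.
Initial deficit D₀ = C_s − DO₀ = 8.58 − 6.982 = 1.598 mg/L.
t_c = (1/0.1880) ln[(0.442/0.254)(1 − 1.598×0.1880/(0.254×13.75))] = 5.319 × ln(1.590) = 2.468 d.
D_c = (0.254/0.442) × 13.75 × e^(−0.254×2.468) = 0.5747 × 13.75 × 0.5343 = 4.221 mg/L.
Minimum DO = 8.58 − 4.221 = 4.359 mg/L.

t_c ≈ 2.47 d; minimum DO ≈ 4.36 mg/L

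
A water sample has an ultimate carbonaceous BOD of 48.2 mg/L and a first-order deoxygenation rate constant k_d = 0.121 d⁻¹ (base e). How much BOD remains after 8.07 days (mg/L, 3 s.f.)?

L_t = L₀ e^(−k_d t) = 48.2 × e^(−0.121×8.07) = 48.2 × 0.3766 = 18.15 mg/L.

L ≈ 18.2 mg/L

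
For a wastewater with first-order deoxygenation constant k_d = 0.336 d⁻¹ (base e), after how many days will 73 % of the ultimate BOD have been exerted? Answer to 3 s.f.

t ≈ 3.90 d

y/L₀ = 1 − e^(−k_d t) = 0.73 ⇒ e^(−k_d t) = 0.270
t = −ln(0.270) / 0.336 = 1.309 / 0.336 = 3.897 d.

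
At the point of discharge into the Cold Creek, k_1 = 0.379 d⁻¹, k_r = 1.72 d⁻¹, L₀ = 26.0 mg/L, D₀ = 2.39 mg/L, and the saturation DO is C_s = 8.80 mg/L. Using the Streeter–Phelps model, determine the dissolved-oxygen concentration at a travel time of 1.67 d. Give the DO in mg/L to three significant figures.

k_1 L₀/(k_r−k_1) = 0.379×26.0/(1.72−0.379) = 9.854/1.341 = 7.348 mg/L.
e^(−k_1 t) = e^(−0.379×1.670) = 0.5310; e^(−k_r t) = e^(−1.72×1.670) = 0.05656.
D = 7.348 × (0.5310 − 0.05656) + 2.39 × 0.05656 = 3.487 + 0.1352 = 3.622 mg/L.
DO = C_s − D = 8.80 − 3.622 = 5.178 mg/L.

DO ≈ 5.18 mg/L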